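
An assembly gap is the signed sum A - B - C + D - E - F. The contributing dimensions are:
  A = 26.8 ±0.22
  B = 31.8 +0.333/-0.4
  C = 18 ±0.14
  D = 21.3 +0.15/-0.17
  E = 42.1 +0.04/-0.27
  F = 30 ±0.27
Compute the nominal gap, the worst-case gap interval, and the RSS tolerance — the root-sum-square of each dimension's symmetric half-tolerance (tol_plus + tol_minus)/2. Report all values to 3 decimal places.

Stack each dimension's contribution:
  +A: nom +26.800 → Σnom=26.800; wc +0.220/-0.220 → slack +0.220/-0.220; half-tol=0.220, Σhalf²=0.048400
  -B: nom -31.800 → Σnom=-5.000; wc +0.400/-0.333 → slack +0.620/-0.553; half-tol=0.367, Σhalf²=0.182722
  -C: nom -18.000 → Σnom=-23.000; wc +0.140/-0.140 → slack +0.760/-0.693; half-tol=0.140, Σhalf²=0.202322
  +D: nom +21.300 → Σnom=-1.700; wc +0.150/-0.170 → slack +0.910/-0.863; half-tol=0.160, Σhalf²=0.227922
  -E: nom -42.100 → Σnom=-43.800; wc +0.270/-0.040 → slack +1.180/-0.903; half-tol=0.155, Σhalf²=0.251947
  -F: nom -30.000 → Σnom=-73.800; wc +0.270/-0.270 → slack +1.450/-1.173; half-tol=0.270, Σhalf²=0.324847
Nominal = -73.800. Worst-case = [-73.800 - 1.173, -73.800 + 1.450] = [-74.973, -72.350]. RSS = √0.324847 = 0.570.

nominal=-73.800 wc=[-74.973,-72.350] rss=0.570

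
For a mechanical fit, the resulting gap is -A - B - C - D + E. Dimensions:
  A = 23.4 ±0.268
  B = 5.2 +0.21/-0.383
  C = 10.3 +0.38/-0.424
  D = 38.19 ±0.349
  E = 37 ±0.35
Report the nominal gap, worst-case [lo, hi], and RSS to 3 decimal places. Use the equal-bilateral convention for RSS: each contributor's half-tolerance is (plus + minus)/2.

nominal=-40.090 wc=[-41.647,-38.316] rss=0.752

Stack each dimension's contribution:
  -A: nom -23.400 → Σnom=-23.400; wc +0.268/-0.268 → slack +0.268/-0.268; half-tol=0.268, Σhalf²=0.071824
  -B: nom -5.200 → Σnom=-28.600; wc +0.383/-0.210 → slack +0.651/-0.478; half-tol=0.296, Σhalf²=0.159736
  -C: nom -10.300 → Σnom=-38.900; wc +0.424/-0.380 → slack +1.075/-0.858; half-tol=0.402, Σhalf²=0.321340
  -D: nom -38.190 → Σnom=-77.090; wc +0.349/-0.349 → slack +1.424/-1.207; half-tol=0.349, Σhalf²=0.443141
  +E: nom +37.000 → Σnom=-40.090; wc +0.350/-0.350 → slack +1.774/-1.557; half-tol=0.350, Σhalf²=0.565641
Nominal = -40.090. Worst-case = [-40.090 - 1.557, -40.090 + 1.774] = [-41.647, -38.316]. RSS = √0.565641 = 0.752.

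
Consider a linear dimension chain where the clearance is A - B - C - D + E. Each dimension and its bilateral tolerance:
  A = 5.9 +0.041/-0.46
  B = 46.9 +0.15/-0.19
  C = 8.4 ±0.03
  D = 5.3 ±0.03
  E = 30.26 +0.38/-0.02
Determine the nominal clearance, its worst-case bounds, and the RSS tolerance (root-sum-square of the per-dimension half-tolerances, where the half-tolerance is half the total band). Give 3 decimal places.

nominal=-24.440 wc=[-25.130,-23.769] rss=0.365

Stack each dimension's contribution:
  +A: nom +5.900 → Σnom=5.900; wc +0.041/-0.460 → slack +0.041/-0.460; half-tol=0.251, Σhalf²=0.062750
  -B: nom -46.900 → Σnom=-41.000; wc +0.190/-0.150 → slack +0.231/-0.610; half-tol=0.170, Σhalf²=0.091650
  -C: nom -8.400 → Σnom=-49.400; wc +0.030/-0.030 → slack +0.261/-0.640; half-tol=0.030, Σhalf²=0.092550
  -D: nom -5.300 → Σnom=-54.700; wc +0.030/-0.030 → slack +0.291/-0.670; half-tol=0.030, Σhalf²=0.093450
  +E: nom +30.260 → Σnom=-24.440; wc +0.380/-0.020 → slack +0.671/-0.690; half-tol=0.200, Σhalf²=0.133450
Nominal = -24.440. Worst-case = [-24.440 - 0.690, -24.440 + 0.671] = [-25.130, -23.769]. RSS = √0.133450 = 0.365.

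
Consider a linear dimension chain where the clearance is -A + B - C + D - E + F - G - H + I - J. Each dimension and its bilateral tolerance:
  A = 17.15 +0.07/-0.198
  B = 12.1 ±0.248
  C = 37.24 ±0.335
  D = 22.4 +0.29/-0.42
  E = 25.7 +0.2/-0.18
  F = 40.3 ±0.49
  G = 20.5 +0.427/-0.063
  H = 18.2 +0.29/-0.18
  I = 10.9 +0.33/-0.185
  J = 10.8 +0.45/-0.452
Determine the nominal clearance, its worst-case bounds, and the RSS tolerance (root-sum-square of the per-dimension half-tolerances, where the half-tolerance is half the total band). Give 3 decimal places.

nominal=-43.890 wc=[-47.005,-41.124] rss=0.989

Stack each dimension's contribution:
  -A: nom -17.150 → Σnom=-17.150; wc +0.198/-0.070 → slack +0.198/-0.070; half-tol=0.134, Σhalf²=0.017956
  +B: nom +12.100 → Σnom=-5.050; wc +0.248/-0.248 → slack +0.446/-0.318; half-tol=0.248, Σhalf²=0.079460
  -C: nom -37.240 → Σnom=-42.290; wc +0.335/-0.335 → slack +0.781/-0.653; half-tol=0.335, Σhalf²=0.191685
  +D: nom +22.400 → Σnom=-19.890; wc +0.290/-0.420 → slack +1.071/-1.073; half-tol=0.355, Σhalf²=0.317710
  -E: nom -25.700 → Σnom=-45.590; wc +0.180/-0.200 → slack +1.251/-1.273; half-tol=0.190, Σhalf²=0.353810
  +F: nom +40.300 → Σnom=-5.290; wc +0.490/-0.490 → slack +1.741/-1.763; half-tol=0.490, Σhalf²=0.593910
  -G: nom -20.500 → Σnom=-25.790; wc +0.063/-0.427 → slack +1.804/-2.190; half-tol=0.245, Σhalf²=0.653935
  -H: nom -18.200 → Σnom=-43.990; wc +0.180/-0.290 → slack +1.984/-2.480; half-tol=0.235, Σhalf²=0.709160
  +I: nom +10.900 → Σnom=-33.090; wc +0.330/-0.185 → slack +2.314/-2.665; half-tol=0.258, Σhalf²=0.775466
  -J: nom -10.800 → Σnom=-43.890; wc +0.452/-0.450 → slack +2.766/-3.115; half-tol=0.451, Σhalf²=0.978867
Nominal = -43.890. Worst-case = [-43.890 - 3.115, -43.890 + 2.766] = [-47.005, -41.124]. RSS = √0.978867 = 0.989.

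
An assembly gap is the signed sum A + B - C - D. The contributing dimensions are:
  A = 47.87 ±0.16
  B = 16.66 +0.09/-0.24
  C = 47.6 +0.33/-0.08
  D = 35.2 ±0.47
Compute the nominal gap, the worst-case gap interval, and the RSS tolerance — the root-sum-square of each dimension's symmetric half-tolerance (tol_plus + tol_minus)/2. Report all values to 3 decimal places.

nominal=-18.270 wc=[-19.470,-17.470] rss=0.562

Stack each dimension's contribution:
  +A: nom +47.870 → Σnom=47.870; wc +0.160/-0.160 → slack +0.160/-0.160; half-tol=0.160, Σhalf²=0.025600
  +B: nom +16.660 → Σnom=64.530; wc +0.090/-0.240 → slack +0.250/-0.400; half-tol=0.165, Σhalf²=0.052825
  -C: nom -47.600 → Σnom=16.930; wc +0.080/-0.330 → slack +0.330/-0.730; half-tol=0.205, Σhalf²=0.094850
  -D: nom -35.200 → Σnom=-18.270; wc +0.470/-0.470 → slack +0.800/-1.200; half-tol=0.470, Σhalf²=0.315750
Nominal = -18.270. Worst-case = [-18.270 - 1.200, -18.270 + 0.800] = [-19.470, -17.470]. RSS = √0.315750 = 0.562.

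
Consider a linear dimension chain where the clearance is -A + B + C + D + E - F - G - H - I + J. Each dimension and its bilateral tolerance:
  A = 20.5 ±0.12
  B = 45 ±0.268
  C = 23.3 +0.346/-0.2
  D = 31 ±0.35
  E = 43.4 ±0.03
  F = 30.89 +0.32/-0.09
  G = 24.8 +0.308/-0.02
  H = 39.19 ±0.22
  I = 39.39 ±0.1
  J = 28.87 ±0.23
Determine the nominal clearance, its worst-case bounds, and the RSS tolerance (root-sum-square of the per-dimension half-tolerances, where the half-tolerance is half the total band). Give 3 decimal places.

nominal=16.800 wc=[14.654,18.574] rss=0.681

Stack each dimension's contribution:
  -A: nom -20.500 → Σnom=-20.500; wc +0.120/-0.120 → slack +0.120/-0.120; half-tol=0.120, Σhalf²=0.014400
  +B: nom +45.000 → Σnom=24.500; wc +0.268/-0.268 → slack +0.388/-0.388; half-tol=0.268, Σhalf²=0.086224
  +C: nom +23.300 → Σnom=47.800; wc +0.346/-0.200 → slack +0.734/-0.588; half-tol=0.273, Σhalf²=0.160753
  +D: nom +31.000 → Σnom=78.800; wc +0.350/-0.350 → slack +1.084/-0.938; half-tol=0.350, Σhalf²=0.283253
  +E: nom +43.400 → Σnom=122.200; wc +0.030/-0.030 → slack +1.114/-0.968; half-tol=0.030, Σhalf²=0.284153
  -F: nom -30.890 → Σnom=91.310; wc +0.090/-0.320 → slack +1.204/-1.288; half-tol=0.205, Σhalf²=0.326178
  -G: nom -24.800 → Σnom=66.510; wc +0.020/-0.308 → slack +1.224/-1.596; half-tol=0.164, Σhalf²=0.353074
  -H: nom -39.190 → Σnom=27.320; wc +0.220/-0.220 → slack +1.444/-1.816; half-tol=0.220, Σhalf²=0.401474
  -I: nom -39.390 → Σnom=-12.070; wc +0.100/-0.100 → slack +1.544/-1.916; half-tol=0.100, Σhalf²=0.411474
  +J: nom +28.870 → Σnom=16.800; wc +0.230/-0.230 → slack +1.774/-2.146; half-tol=0.230, Σhalf²=0.464374
Nominal = 16.800. Worst-case = [16.800 - 2.146, 16.800 + 1.774] = [14.654, 18.574]. RSS = √0.464374 = 0.681.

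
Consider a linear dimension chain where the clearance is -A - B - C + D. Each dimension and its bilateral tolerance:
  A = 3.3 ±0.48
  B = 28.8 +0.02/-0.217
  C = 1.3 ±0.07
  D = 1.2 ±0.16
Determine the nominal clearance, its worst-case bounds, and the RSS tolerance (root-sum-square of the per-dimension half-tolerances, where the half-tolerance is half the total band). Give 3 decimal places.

nominal=-32.200 wc=[-32.930,-31.273] rss=0.524

Stack each dimension's contribution:
  -A: nom -3.300 → Σnom=-3.300; wc +0.480/-0.480 → slack +0.480/-0.480; half-tol=0.480, Σhalf²=0.230400
  -B: nom -28.800 → Σnom=-32.100; wc +0.217/-0.020 → slack +0.697/-0.500; half-tol=0.118, Σhalf²=0.244442
  -C: nom -1.300 → Σnom=-33.400; wc +0.070/-0.070 → slack +0.767/-0.570; half-tol=0.070, Σhalf²=0.249342
  +D: nom +1.200 → Σnom=-32.200; wc +0.160/-0.160 → slack +0.927/-0.730; half-tol=0.160, Σhalf²=0.274942
Nominal = -32.200. Worst-case = [-32.200 - 0.730, -32.200 + 0.927] = [-32.930, -31.273]. RSS = √0.274942 = 0.524.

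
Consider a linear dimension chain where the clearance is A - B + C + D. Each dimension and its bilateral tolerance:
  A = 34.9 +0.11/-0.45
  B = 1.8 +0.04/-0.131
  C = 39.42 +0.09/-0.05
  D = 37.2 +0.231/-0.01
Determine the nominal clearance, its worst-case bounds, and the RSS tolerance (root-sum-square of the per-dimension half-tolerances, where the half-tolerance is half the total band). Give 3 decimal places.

nominal=109.720 wc=[109.170,110.282] rss=0.324

Stack each dimension's contribution:
  +A: nom +34.900 → Σnom=34.900; wc +0.110/-0.450 → slack +0.110/-0.450; half-tol=0.280, Σhalf²=0.078400
  -B: nom -1.800 → Σnom=33.100; wc +0.131/-0.040 → slack +0.241/-0.490; half-tol=0.086, Σhalf²=0.085710
  +C: nom +39.420 → Σnom=72.520; wc +0.090/-0.050 → slack +0.331/-0.540; half-tol=0.070, Σhalf²=0.090610
  +D: nom +37.200 → Σnom=109.720; wc +0.231/-0.010 → slack +0.562/-0.550; half-tol=0.121, Σhalf²=0.105131
Nominal = 109.720. Worst-case = [109.720 - 0.550, 109.720 + 0.562] = [109.170, 110.282]. RSS = √0.105131 = 0.324.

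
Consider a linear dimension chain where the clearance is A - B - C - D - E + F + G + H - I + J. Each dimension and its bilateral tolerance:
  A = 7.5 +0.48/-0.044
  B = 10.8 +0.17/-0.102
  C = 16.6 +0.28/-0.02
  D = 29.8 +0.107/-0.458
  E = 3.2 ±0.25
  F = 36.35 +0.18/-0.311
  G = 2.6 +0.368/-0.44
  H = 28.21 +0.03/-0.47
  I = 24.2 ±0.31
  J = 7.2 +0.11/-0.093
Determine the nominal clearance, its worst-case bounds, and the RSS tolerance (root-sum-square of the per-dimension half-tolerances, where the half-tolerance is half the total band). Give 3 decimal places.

Stack each dimension's contribution:
  +A: nom +7.500 → Σnom=7.500; wc +0.480/-0.044 → slack +0.480/-0.044; half-tol=0.262, Σhalf²=0.068644
  -B: nom -10.800 → Σnom=-3.300; wc +0.102/-0.170 → slack +0.582/-0.214; half-tol=0.136, Σhalf²=0.087140
  -C: nom -16.600 → Σnom=-19.900; wc +0.020/-0.280 → slack +0.602/-0.494; half-tol=0.150, Σhalf²=0.109640
  -D: nom -29.800 → Σnom=-49.700; wc +0.458/-0.107 → slack +1.060/-0.601; half-tol=0.283, Σhalf²=0.189446
  -E: nom -3.200 → Σnom=-52.900; wc +0.250/-0.250 → slack +1.310/-0.851; half-tol=0.250, Σhalf²=0.251946
  +F: nom +36.350 → Σnom=-16.550; wc +0.180/-0.311 → slack +1.490/-1.162; half-tol=0.245, Σhalf²=0.312217
  +G: nom +2.600 → Σnom=-13.950; wc +0.368/-0.440 → slack +1.858/-1.602; half-tol=0.404, Σhalf²=0.475433
  +H: nom +28.210 → Σnom=14.260; wc +0.030/-0.470 → slack +1.888/-2.072; half-tol=0.250, Σhalf²=0.537933
  -I: nom -24.200 → Σnom=-9.940; wc +0.310/-0.310 → slack +2.198/-2.382; half-tol=0.310, Σhalf²=0.634032
  +J: nom +7.200 → Σnom=-2.740; wc +0.110/-0.093 → slack +2.308/-2.475; half-tol=0.102, Σhalf²=0.644335
Nominal = -2.740. Worst-case = [-2.740 - 2.475, -2.740 + 2.308] = [-5.215, -0.432]. RSS = √0.644335 = 0.803.

nominal=-2.740 wc=[-5.215,-0.432] rss=0.803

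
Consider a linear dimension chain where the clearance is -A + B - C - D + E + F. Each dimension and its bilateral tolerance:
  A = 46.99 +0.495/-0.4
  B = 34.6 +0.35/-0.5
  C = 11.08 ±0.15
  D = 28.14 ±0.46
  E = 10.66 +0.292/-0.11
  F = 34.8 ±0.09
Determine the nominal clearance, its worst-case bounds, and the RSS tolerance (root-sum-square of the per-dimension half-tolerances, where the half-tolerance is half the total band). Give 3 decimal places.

nominal=-6.150 wc=[-7.955,-4.408] rss=0.815

Stack each dimension's contribution:
  -A: nom -46.990 → Σnom=-46.990; wc +0.400/-0.495 → slack +0.400/-0.495; half-tol=0.448, Σhalf²=0.200256
  +B: nom +34.600 → Σnom=-12.390; wc +0.350/-0.500 → slack +0.750/-0.995; half-tol=0.425, Σhalf²=0.380881
  -C: nom -11.080 → Σnom=-23.470; wc +0.150/-0.150 → slack +0.900/-1.145; half-tol=0.150, Σhalf²=0.403381
  -D: nom -28.140 → Σnom=-51.610; wc +0.460/-0.460 → slack +1.360/-1.605; half-tol=0.460, Σhalf²=0.614981
  +E: nom +10.660 → Σnom=-40.950; wc +0.292/-0.110 → slack +1.652/-1.715; half-tol=0.201, Σhalf²=0.655382
  +F: nom +34.800 → Σnom=-6.150; wc +0.090/-0.090 → slack +1.742/-1.805; half-tol=0.090, Σhalf²=0.663482
Nominal = -6.150. Worst-case = [-6.150 - 1.805, -6.150 + 1.742] = [-7.955, -4.408]. RSS = √0.663482 = 0.815.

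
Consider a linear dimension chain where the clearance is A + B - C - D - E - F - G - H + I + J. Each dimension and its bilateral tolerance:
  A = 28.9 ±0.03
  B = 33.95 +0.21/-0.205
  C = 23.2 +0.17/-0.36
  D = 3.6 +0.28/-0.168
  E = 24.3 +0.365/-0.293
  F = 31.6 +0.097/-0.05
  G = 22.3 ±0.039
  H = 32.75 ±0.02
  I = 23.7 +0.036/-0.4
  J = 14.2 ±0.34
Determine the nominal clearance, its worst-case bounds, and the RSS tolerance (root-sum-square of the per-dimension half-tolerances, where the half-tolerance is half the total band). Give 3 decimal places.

nominal=-37.000 wc=[-38.946,-35.454] rss=0.666

Stack each dimension's contribution:
  +A: nom +28.900 → Σnom=28.900; wc +0.030/-0.030 → slack +0.030/-0.030; half-tol=0.030, Σhalf²=0.000900
  +B: nom +33.950 → Σnom=62.850; wc +0.210/-0.205 → slack +0.240/-0.235; half-tol=0.207, Σhalf²=0.043956
  -C: nom -23.200 → Σnom=39.650; wc +0.360/-0.170 → slack +0.600/-0.405; half-tol=0.265, Σhalf²=0.114181
  -D: nom -3.600 → Σnom=36.050; wc +0.168/-0.280 → slack +0.768/-0.685; half-tol=0.224, Σhalf²=0.164357
  -E: nom -24.300 → Σnom=11.750; wc +0.293/-0.365 → slack +1.061/-1.050; half-tol=0.329, Σhalf²=0.272598
  -F: nom -31.600 → Σnom=-19.850; wc +0.050/-0.097 → slack +1.111/-1.147; half-tol=0.074, Σhalf²=0.278000
  -G: nom -22.300 → Σnom=-42.150; wc +0.039/-0.039 → slack +1.150/-1.186; half-tol=0.039, Σhalf²=0.279521
  -H: nom -32.750 → Σnom=-74.900; wc +0.020/-0.020 → slack +1.170/-1.206; half-tol=0.020, Σhalf²=0.279921
  +I: nom +23.700 → Σnom=-51.200; wc +0.036/-0.400 → slack +1.206/-1.606; half-tol=0.218, Σhalf²=0.327446
  +J: nom +14.200 → Σnom=-37.000; wc +0.340/-0.340 → slack +1.546/-1.946; half-tol=0.340, Σhalf²=0.443046
Nominal = -37.000. Worst-case = [-37.000 - 1.946, -37.000 + 1.546] = [-38.946, -35.454]. RSS = √0.443046 = 0.666.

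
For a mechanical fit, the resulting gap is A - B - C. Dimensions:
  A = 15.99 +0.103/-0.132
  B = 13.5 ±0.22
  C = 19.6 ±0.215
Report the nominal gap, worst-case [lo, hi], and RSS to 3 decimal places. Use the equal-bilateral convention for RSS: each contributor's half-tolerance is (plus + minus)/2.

Stack each dimension's contribution:
  +A: nom +15.990 → Σnom=15.990; wc +0.103/-0.132 → slack +0.103/-0.132; half-tol=0.117, Σhalf²=0.013806
  -B: nom -13.500 → Σnom=2.490; wc +0.220/-0.220 → slack +0.323/-0.352; half-tol=0.220, Σhalf²=0.062206
  -C: nom -19.600 → Σnom=-17.110; wc +0.215/-0.215 → slack +0.538/-0.567; half-tol=0.215, Σhalf²=0.108431
Nominal = -17.110. Worst-case = [-17.110 - 0.567, -17.110 + 0.538] = [-17.677, -16.572]. RSS = √0.108431 = 0.329.

nominal=-17.110 wc=[-17.677,-16.572] rss=0.329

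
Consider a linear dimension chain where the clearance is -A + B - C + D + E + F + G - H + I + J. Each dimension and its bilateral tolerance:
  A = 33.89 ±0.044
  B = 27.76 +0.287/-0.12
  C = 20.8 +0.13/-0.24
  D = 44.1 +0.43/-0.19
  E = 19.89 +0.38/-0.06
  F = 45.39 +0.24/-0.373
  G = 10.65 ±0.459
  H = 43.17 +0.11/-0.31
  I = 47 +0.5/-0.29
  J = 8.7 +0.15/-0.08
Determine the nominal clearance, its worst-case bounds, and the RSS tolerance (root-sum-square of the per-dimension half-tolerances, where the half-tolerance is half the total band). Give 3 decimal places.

Stack each dimension's contribution:
  -A: nom -33.890 → Σnom=-33.890; wc +0.044/-0.044 → slack +0.044/-0.044; half-tol=0.044, Σhalf²=0.001936
  +B: nom +27.760 → Σnom=-6.130; wc +0.287/-0.120 → slack +0.331/-0.164; half-tol=0.203, Σhalf²=0.043348
  -C: nom -20.800 → Σnom=-26.930; wc +0.240/-0.130 → slack +0.571/-0.294; half-tol=0.185, Σhalf²=0.077573
  +D: nom +44.100 → Σnom=17.170; wc +0.430/-0.190 → slack +1.001/-0.484; half-tol=0.310, Σhalf²=0.173673
  +E: nom +19.890 → Σnom=37.060; wc +0.380/-0.060 → slack +1.381/-0.544; half-tol=0.220, Σhalf²=0.222073
  +F: nom +45.390 → Σnom=82.450; wc +0.240/-0.373 → slack +1.621/-0.917; half-tol=0.306, Σhalf²=0.316016
  +G: nom +10.650 → Σnom=93.100; wc +0.459/-0.459 → slack +2.080/-1.376; half-tol=0.459, Σhalf²=0.526697
  -H: nom -43.170 → Σnom=49.930; wc +0.310/-0.110 → slack +2.390/-1.486; half-tol=0.210, Σhalf²=0.570797
  +I: nom +47.000 → Σnom=96.930; wc +0.500/-0.290 → slack +2.890/-1.776; half-tol=0.395, Σhalf²=0.726822
  +J: nom +8.700 → Σnom=105.630; wc +0.150/-0.080 → slack +3.040/-1.856; half-tol=0.115, Σhalf²=0.740047
Nominal = 105.630. Worst-case = [105.630 - 1.856, 105.630 + 3.040] = [103.774, 108.670]. RSS = √0.740047 = 0.860.

nominal=105.630 wc=[103.774,108.670] rss=0.860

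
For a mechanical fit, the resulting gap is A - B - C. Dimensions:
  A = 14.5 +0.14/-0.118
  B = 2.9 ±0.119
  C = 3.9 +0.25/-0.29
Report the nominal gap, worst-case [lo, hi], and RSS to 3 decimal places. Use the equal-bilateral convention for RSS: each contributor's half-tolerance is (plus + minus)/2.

Stack each dimension's contribution:
  +A: nom +14.500 → Σnom=14.500; wc +0.140/-0.118 → slack +0.140/-0.118; half-tol=0.129, Σhalf²=0.016641
  -B: nom -2.900 → Σnom=11.600; wc +0.119/-0.119 → slack +0.259/-0.237; half-tol=0.119, Σhalf²=0.030802
  -C: nom -3.900 → Σnom=7.700; wc +0.290/-0.250 → slack +0.549/-0.487; half-tol=0.270, Σhalf²=0.103702
Nominal = 7.700. Worst-case = [7.700 - 0.487, 7.700 + 0.549] = [7.213, 8.249]. RSS = √0.103702 = 0.322.

nominal=7.700 wc=[7.213,8.249] rss=0.322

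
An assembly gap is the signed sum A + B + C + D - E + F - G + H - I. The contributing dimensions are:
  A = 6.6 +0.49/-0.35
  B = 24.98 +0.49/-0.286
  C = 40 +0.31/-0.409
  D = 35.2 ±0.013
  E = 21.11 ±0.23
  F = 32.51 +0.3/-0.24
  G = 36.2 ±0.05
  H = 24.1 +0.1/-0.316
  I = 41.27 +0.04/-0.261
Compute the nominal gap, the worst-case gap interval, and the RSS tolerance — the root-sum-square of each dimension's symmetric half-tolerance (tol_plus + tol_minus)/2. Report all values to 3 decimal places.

nominal=64.810 wc=[62.876,67.054] rss=0.807

Stack each dimension's contribution:
  +A: nom +6.600 → Σnom=6.600; wc +0.490/-0.350 → slack +0.490/-0.350; half-tol=0.420, Σhalf²=0.176400
  +B: nom +24.980 → Σnom=31.580; wc +0.490/-0.286 → slack +0.980/-0.636; half-tol=0.388, Σhalf²=0.326944
  +C: nom +40.000 → Σnom=71.580; wc +0.310/-0.409 → slack +1.290/-1.045; half-tol=0.359, Σhalf²=0.456184
  +D: nom +35.200 → Σnom=106.780; wc +0.013/-0.013 → slack +1.303/-1.058; half-tol=0.013, Σhalf²=0.456353
  -E: nom -21.110 → Σnom=85.670; wc +0.230/-0.230 → slack +1.533/-1.288; half-tol=0.230, Σhalf²=0.509253
  +F: nom +32.510 → Σnom=118.180; wc +0.300/-0.240 → slack +1.833/-1.528; half-tol=0.270, Σhalf²=0.582153
  -G: nom -36.200 → Σnom=81.980; wc +0.050/-0.050 → slack +1.883/-1.578; half-tol=0.050, Σhalf²=0.584653
  +H: nom +24.100 → Σnom=106.080; wc +0.100/-0.316 → slack +1.983/-1.894; half-tol=0.208, Σhalf²=0.627917
  -I: nom -41.270 → Σnom=64.810; wc +0.261/-0.040 → slack +2.244/-1.934; half-tol=0.150, Σhalf²=0.650567
Nominal = 64.810. Worst-case = [64.810 - 1.934, 64.810 + 2.244] = [62.876, 67.054]. RSS = √0.650567 = 0.807.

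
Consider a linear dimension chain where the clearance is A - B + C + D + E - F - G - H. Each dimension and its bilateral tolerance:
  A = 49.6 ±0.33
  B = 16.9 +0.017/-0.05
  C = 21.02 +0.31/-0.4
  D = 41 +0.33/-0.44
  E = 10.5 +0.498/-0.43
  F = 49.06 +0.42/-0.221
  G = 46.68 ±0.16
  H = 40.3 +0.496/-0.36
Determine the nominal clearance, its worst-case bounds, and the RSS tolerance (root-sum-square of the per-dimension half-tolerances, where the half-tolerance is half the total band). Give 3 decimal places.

Stack each dimension's contribution:
  +A: nom +49.600 → Σnom=49.600; wc +0.330/-0.330 → slack +0.330/-0.330; half-tol=0.330, Σhalf²=0.108900
  -B: nom -16.900 → Σnom=32.700; wc +0.050/-0.017 → slack +0.380/-0.347; half-tol=0.034, Σhalf²=0.110022
  +C: nom +21.020 → Σnom=53.720; wc +0.310/-0.400 → slack +0.690/-0.747; half-tol=0.355, Σhalf²=0.236047
  +D: nom +41.000 → Σnom=94.720; wc +0.330/-0.440 → slack +1.020/-1.187; half-tol=0.385, Σhalf²=0.384272
  +E: nom +10.500 → Σnom=105.220; wc +0.498/-0.430 → slack +1.518/-1.617; half-tol=0.464, Σhalf²=0.599568
  -F: nom -49.060 → Σnom=56.160; wc +0.221/-0.420 → slack +1.739/-2.037; half-tol=0.321, Σhalf²=0.702288
  -G: nom -46.680 → Σnom=9.480; wc +0.160/-0.160 → slack +1.899/-2.197; half-tol=0.160, Σhalf²=0.727888
  -H: nom -40.300 → Σnom=-30.820; wc +0.360/-0.496 → slack +2.259/-2.693; half-tol=0.428, Σhalf²=0.911072
Nominal = -30.820. Worst-case = [-30.820 - 2.693, -30.820 + 2.259] = [-33.513, -28.561]. RSS = √0.911072 = 0.955.

nominal=-30.820 wc=[-33.513,-28.561] rss=0.955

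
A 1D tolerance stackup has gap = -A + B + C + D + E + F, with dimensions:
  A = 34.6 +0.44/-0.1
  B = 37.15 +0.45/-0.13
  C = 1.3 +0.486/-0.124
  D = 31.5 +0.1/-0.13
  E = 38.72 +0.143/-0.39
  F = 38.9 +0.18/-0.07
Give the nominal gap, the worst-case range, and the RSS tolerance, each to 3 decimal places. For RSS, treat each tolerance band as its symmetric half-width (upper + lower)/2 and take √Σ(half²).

nominal=112.970 wc=[111.686,114.429] rss=0.592

Stack each dimension's contribution:
  -A: nom -34.600 → Σnom=-34.600; wc +0.100/-0.440 → slack +0.100/-0.440; half-tol=0.270, Σhalf²=0.072900
  +B: nom +37.150 → Σnom=2.550; wc +0.450/-0.130 → slack +0.550/-0.570; half-tol=0.290, Σhalf²=0.157000
  +C: nom +1.300 → Σnom=3.850; wc +0.486/-0.124 → slack +1.036/-0.694; half-tol=0.305, Σhalf²=0.250025
  +D: nom +31.500 → Σnom=35.350; wc +0.100/-0.130 → slack +1.136/-0.824; half-tol=0.115, Σhalf²=0.263250
  +E: nom +38.720 → Σnom=74.070; wc +0.143/-0.390 → slack +1.279/-1.214; half-tol=0.267, Σhalf²=0.334272
  +F: nom +38.900 → Σnom=112.970; wc +0.180/-0.070 → slack +1.459/-1.284; half-tol=0.125, Σhalf²=0.349897
Nominal = 112.970. Worst-case = [112.970 - 1.284, 112.970 + 1.459] = [111.686, 114.429]. RSS = √0.349897 = 0.592.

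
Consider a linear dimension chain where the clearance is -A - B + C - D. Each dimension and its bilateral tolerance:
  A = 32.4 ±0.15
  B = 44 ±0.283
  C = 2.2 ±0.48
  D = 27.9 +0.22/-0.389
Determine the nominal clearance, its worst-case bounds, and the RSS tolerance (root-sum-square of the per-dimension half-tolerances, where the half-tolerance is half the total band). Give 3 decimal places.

Stack each dimension's contribution:
  -A: nom -32.400 → Σnom=-32.400; wc +0.150/-0.150 → slack +0.150/-0.150; half-tol=0.150, Σhalf²=0.022500
  -B: nom -44.000 → Σnom=-76.400; wc +0.283/-0.283 → slack +0.433/-0.433; half-tol=0.283, Σhalf²=0.102589
  +C: nom +2.200 → Σnom=-74.200; wc +0.480/-0.480 → slack +0.913/-0.913; half-tol=0.480, Σhalf²=0.332989
  -D: nom -27.900 → Σnom=-102.100; wc +0.389/-0.220 → slack +1.302/-1.133; half-tol=0.304, Σhalf²=0.425709
Nominal = -102.100. Worst-case = [-102.100 - 1.133, -102.100 + 1.302] = [-103.233, -100.798]. RSS = √0.425709 = 0.652.

nominal=-102.100 wc=[-103.233,-100.798] rss=0.652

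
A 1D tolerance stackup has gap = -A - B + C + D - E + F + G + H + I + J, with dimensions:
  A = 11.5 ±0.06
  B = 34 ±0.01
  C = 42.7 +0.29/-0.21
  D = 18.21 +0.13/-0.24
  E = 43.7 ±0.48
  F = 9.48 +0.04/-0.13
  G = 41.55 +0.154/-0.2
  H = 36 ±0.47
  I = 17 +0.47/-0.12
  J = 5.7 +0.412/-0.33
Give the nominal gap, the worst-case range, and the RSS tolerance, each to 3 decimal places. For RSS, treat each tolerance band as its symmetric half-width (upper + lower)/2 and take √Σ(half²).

nominal=81.440 wc=[79.190,83.956] rss=0.903

Stack each dimension's contribution:
  -A: nom -11.500 → Σnom=-11.500; wc +0.060/-0.060 → slack +0.060/-0.060; half-tol=0.060, Σhalf²=0.003600
  -B: nom -34.000 → Σnom=-45.500; wc +0.010/-0.010 → slack +0.070/-0.070; half-tol=0.010, Σhalf²=0.003700
  +C: nom +42.700 → Σnom=-2.800; wc +0.290/-0.210 → slack +0.360/-0.280; half-tol=0.250, Σhalf²=0.066200
  +D: nom +18.210 → Σnom=15.410; wc +0.130/-0.240 → slack +0.490/-0.520; half-tol=0.185, Σhalf²=0.100425
  -E: nom -43.700 → Σnom=-28.290; wc +0.480/-0.480 → slack +0.970/-1.000; half-tol=0.480, Σhalf²=0.330825
  +F: nom +9.480 → Σnom=-18.810; wc +0.040/-0.130 → slack +1.010/-1.130; half-tol=0.085, Σhalf²=0.338050
  +G: nom +41.550 → Σnom=22.740; wc +0.154/-0.200 → slack +1.164/-1.330; half-tol=0.177, Σhalf²=0.369379
  +H: nom +36.000 → Σnom=58.740; wc +0.470/-0.470 → slack +1.634/-1.800; half-tol=0.470, Σhalf²=0.590279
  +I: nom +17.000 → Σnom=75.740; wc +0.470/-0.120 → slack +2.104/-1.920; half-tol=0.295, Σhalf²=0.677304
  +J: nom +5.700 → Σnom=81.440; wc +0.412/-0.330 → slack +2.516/-2.250; half-tol=0.371, Σhalf²=0.814945
Nominal = 81.440. Worst-case = [81.440 - 2.250, 81.440 + 2.516] = [79.190, 83.956]. RSS = √0.814945 = 0.903.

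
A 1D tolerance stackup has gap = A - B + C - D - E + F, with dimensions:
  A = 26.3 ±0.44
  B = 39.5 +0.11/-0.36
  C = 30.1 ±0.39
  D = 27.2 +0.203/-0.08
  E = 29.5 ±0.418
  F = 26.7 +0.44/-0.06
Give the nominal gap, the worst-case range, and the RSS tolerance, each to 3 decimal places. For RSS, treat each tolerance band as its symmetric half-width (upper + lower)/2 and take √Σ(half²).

nominal=-13.100 wc=[-14.721,-10.972] rss=0.811

Stack each dimension's contribution:
  +A: nom +26.300 → Σnom=26.300; wc +0.440/-0.440 → slack +0.440/-0.440; half-tol=0.440, Σhalf²=0.193600
  -B: nom -39.500 → Σnom=-13.200; wc +0.360/-0.110 → slack +0.800/-0.550; half-tol=0.235, Σhalf²=0.248825
  +C: nom +30.100 → Σnom=16.900; wc +0.390/-0.390 → slack +1.190/-0.940; half-tol=0.390, Σhalf²=0.400925
  -D: nom -27.200 → Σnom=-10.300; wc +0.080/-0.203 → slack +1.270/-1.143; half-tol=0.142, Σhalf²=0.420947
  -E: nom -29.500 → Σnom=-39.800; wc +0.418/-0.418 → slack +1.688/-1.561; half-tol=0.418, Σhalf²=0.595671
  +F: nom +26.700 → Σnom=-13.100; wc +0.440/-0.060 → slack +2.128/-1.621; half-tol=0.250, Σhalf²=0.658171
Nominal = -13.100. Worst-case = [-13.100 - 1.621, -13.100 + 2.128] = [-14.721, -10.972]. RSS = √0.658171 = 0.811.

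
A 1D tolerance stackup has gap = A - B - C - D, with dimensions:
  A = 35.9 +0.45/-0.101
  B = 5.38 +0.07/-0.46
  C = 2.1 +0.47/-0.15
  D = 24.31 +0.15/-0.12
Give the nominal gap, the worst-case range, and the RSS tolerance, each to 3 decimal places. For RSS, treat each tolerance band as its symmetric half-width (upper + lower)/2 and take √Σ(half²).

Stack each dimension's contribution:
  +A: nom +35.900 → Σnom=35.900; wc +0.450/-0.101 → slack +0.450/-0.101; half-tol=0.276, Σhalf²=0.075900
  -B: nom -5.380 → Σnom=30.520; wc +0.460/-0.070 → slack +0.910/-0.171; half-tol=0.265, Σhalf²=0.146125
  -C: nom -2.100 → Σnom=28.420; wc +0.150/-0.470 → slack +1.060/-0.641; half-tol=0.310, Σhalf²=0.242225
  -D: nom -24.310 → Σnom=4.110; wc +0.120/-0.150 → slack +1.180/-0.791; half-tol=0.135, Σhalf²=0.260450
Nominal = 4.110. Worst-case = [4.110 - 0.791, 4.110 + 1.180] = [3.319, 5.290]. RSS = √0.260450 = 0.510.

nominal=4.110 wc=[3.319,5.290] rss=0.510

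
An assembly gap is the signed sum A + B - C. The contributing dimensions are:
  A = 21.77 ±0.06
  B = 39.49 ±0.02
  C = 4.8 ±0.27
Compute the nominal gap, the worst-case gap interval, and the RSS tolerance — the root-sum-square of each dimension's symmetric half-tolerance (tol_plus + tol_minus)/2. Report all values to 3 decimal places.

Stack each dimension's contribution:
  +A: nom +21.770 → Σnom=21.770; wc +0.060/-0.060 → slack +0.060/-0.060; half-tol=0.060, Σhalf²=0.003600
  +B: nom +39.490 → Σnom=61.260; wc +0.020/-0.020 → slack +0.080/-0.080; half-tol=0.020, Σhalf²=0.004000
  -C: nom -4.800 → Σnom=56.460; wc +0.270/-0.270 → slack +0.350/-0.350; half-tol=0.270, Σhalf²=0.076900
Nominal = 56.460. Worst-case = [56.460 - 0.350, 56.460 + 0.350] = [56.110, 56.810]. RSS = √0.076900 = 0.277.

nominal=56.460 wc=[56.110,56.810] rss=0.277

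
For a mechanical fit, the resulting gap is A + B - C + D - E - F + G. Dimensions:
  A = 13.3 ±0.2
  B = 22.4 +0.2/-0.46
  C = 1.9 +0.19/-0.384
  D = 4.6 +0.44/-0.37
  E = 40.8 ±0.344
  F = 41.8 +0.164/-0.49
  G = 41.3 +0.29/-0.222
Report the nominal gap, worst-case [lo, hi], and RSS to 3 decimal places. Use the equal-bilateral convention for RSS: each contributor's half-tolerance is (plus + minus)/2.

Stack each dimension's contribution:
  +A: nom +13.300 → Σnom=13.300; wc +0.200/-0.200 → slack +0.200/-0.200; half-tol=0.200, Σhalf²=0.040000
  +B: nom +22.400 → Σnom=35.700; wc +0.200/-0.460 → slack +0.400/-0.660; half-tol=0.330, Σhalf²=0.148900
  -C: nom -1.900 → Σnom=33.800; wc +0.384/-0.190 → slack +0.784/-0.850; half-tol=0.287, Σhalf²=0.231269
  +D: nom +4.600 → Σnom=38.400; wc +0.440/-0.370 → slack +1.224/-1.220; half-tol=0.405, Σhalf²=0.395294
  -E: nom -40.800 → Σnom=-2.400; wc +0.344/-0.344 → slack +1.568/-1.564; half-tol=0.344, Σhalf²=0.513630
  -F: nom -41.800 → Σnom=-44.200; wc +0.490/-0.164 → slack +2.058/-1.728; half-tol=0.327, Σhalf²=0.620559
  +G: nom +41.300 → Σnom=-2.900; wc +0.290/-0.222 → slack +2.348/-1.950; half-tol=0.256, Σhalf²=0.686095
Nominal = -2.900. Worst-case = [-2.900 - 1.950, -2.900 + 2.348] = [-4.850, -0.552]. RSS = √0.686095 = 0.828.

nominal=-2.900 wc=[-4.850,-0.552] rss=0.828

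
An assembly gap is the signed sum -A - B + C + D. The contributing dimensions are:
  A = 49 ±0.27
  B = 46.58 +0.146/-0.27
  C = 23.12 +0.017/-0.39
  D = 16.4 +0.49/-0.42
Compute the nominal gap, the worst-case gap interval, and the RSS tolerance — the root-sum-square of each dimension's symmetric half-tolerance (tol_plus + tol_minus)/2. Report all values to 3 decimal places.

nominal=-56.060 wc=[-57.286,-55.013] rss=0.604

Stack each dimension's contribution:
  -A: nom -49.000 → Σnom=-49.000; wc +0.270/-0.270 → slack +0.270/-0.270; half-tol=0.270, Σhalf²=0.072900
  -B: nom -46.580 → Σnom=-95.580; wc +0.270/-0.146 → slack +0.540/-0.416; half-tol=0.208, Σhalf²=0.116164
  +C: nom +23.120 → Σnom=-72.460; wc +0.017/-0.390 → slack +0.557/-0.806; half-tol=0.204, Σhalf²=0.157576
  +D: nom +16.400 → Σnom=-56.060; wc +0.490/-0.420 → slack +1.047/-1.226; half-tol=0.455, Σhalf²=0.364601
Nominal = -56.060. Worst-case = [-56.060 - 1.226, -56.060 + 1.047] = [-57.286, -55.013]. RSS = √0.364601 = 0.604.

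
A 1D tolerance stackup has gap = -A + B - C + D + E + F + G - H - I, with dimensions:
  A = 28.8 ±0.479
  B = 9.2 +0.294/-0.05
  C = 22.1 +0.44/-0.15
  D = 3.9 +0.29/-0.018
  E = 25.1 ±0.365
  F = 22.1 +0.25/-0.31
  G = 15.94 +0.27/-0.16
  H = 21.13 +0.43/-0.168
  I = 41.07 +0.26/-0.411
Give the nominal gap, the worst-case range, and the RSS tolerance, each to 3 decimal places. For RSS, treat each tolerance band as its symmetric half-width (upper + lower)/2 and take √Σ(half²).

Stack each dimension's contribution:
  -A: nom -28.800 → Σnom=-28.800; wc +0.479/-0.479 → slack +0.479/-0.479; half-tol=0.479, Σhalf²=0.229441
  +B: nom +9.200 → Σnom=-19.600; wc +0.294/-0.050 → slack +0.773/-0.529; half-tol=0.172, Σhalf²=0.259025
  -C: nom -22.100 → Σnom=-41.700; wc +0.150/-0.440 → slack +0.923/-0.969; half-tol=0.295, Σhalf²=0.346050
  +D: nom +3.900 → Σnom=-37.800; wc +0.290/-0.018 → slack +1.213/-0.987; half-tol=0.154, Σhalf²=0.369766
  +E: nom +25.100 → Σnom=-12.700; wc +0.365/-0.365 → slack +1.578/-1.352; half-tol=0.365, Σhalf²=0.502991
  +F: nom +22.100 → Σnom=9.400; wc +0.250/-0.310 → slack +1.828/-1.662; half-tol=0.280, Σhalf²=0.581391
  +G: nom +15.940 → Σnom=25.340; wc +0.270/-0.160 → slack +2.098/-1.822; half-tol=0.215, Σhalf²=0.627616
  -H: nom -21.130 → Σnom=4.210; wc +0.168/-0.430 → slack +2.266/-2.252; half-tol=0.299, Σhalf²=0.717017
  -I: nom -41.070 → Σnom=-36.860; wc +0.411/-0.260 → slack +2.677/-2.512; half-tol=0.336, Σhalf²=0.829577
Nominal = -36.860. Worst-case = [-36.860 - 2.512, -36.860 + 2.677] = [-39.372, -34.183]. RSS = √0.829577 = 0.911.

nominal=-36.860 wc=[-39.372,-34.183] rss=0.911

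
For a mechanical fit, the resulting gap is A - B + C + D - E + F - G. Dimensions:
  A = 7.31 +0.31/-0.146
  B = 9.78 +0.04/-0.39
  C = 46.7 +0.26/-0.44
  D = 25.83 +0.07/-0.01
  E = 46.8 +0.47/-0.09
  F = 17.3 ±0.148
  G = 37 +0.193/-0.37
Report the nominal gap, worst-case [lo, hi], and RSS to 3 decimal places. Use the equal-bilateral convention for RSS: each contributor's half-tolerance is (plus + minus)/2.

Stack each dimension's contribution:
  +A: nom +7.310 → Σnom=7.310; wc +0.310/-0.146 → slack +0.310/-0.146; half-tol=0.228, Σhalf²=0.051984
  -B: nom -9.780 → Σnom=-2.470; wc +0.390/-0.040 → slack +0.700/-0.186; half-tol=0.215, Σhalf²=0.098209
  +C: nom +46.700 → Σnom=44.230; wc +0.260/-0.440 → slack +0.960/-0.626; half-tol=0.350, Σhalf²=0.220709
  +D: nom +25.830 → Σnom=70.060; wc +0.070/-0.010 → slack +1.030/-0.636; half-tol=0.040, Σhalf²=0.222309
  -E: nom -46.800 → Σnom=23.260; wc +0.090/-0.470 → slack +1.120/-1.106; half-tol=0.280, Σhalf²=0.300709
  +F: nom +17.300 → Σnom=40.560; wc +0.148/-0.148 → slack +1.268/-1.254; half-tol=0.148, Σhalf²=0.322613
  -G: nom -37.000 → Σnom=3.560; wc +0.370/-0.193 → slack +1.638/-1.447; half-tol=0.281, Σhalf²=0.401855
Nominal = 3.560. Worst-case = [3.560 - 1.447, 3.560 + 1.638] = [2.113, 5.198]. RSS = √0.401855 = 0.634.

nominal=3.560 wc=[2.113,5.198] rss=0.634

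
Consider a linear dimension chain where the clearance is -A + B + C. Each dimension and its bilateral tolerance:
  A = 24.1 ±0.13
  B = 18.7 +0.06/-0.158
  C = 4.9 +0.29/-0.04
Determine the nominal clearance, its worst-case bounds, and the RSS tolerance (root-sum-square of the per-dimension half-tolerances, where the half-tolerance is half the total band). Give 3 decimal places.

nominal=-0.500 wc=[-0.828,-0.020] rss=0.237

Stack each dimension's contribution:
  -A: nom -24.100 → Σnom=-24.100; wc +0.130/-0.130 → slack +0.130/-0.130; half-tol=0.130, Σhalf²=0.016900
  +B: nom +18.700 → Σnom=-5.400; wc +0.060/-0.158 → slack +0.190/-0.288; half-tol=0.109, Σhalf²=0.028781
  +C: nom +4.900 → Σnom=-0.500; wc +0.290/-0.040 → slack +0.480/-0.328; half-tol=0.165, Σhalf²=0.056006
Nominal = -0.500. Worst-case = [-0.500 - 0.328, -0.500 + 0.480] = [-0.828, -0.020]. RSS = √0.056006 = 0.237.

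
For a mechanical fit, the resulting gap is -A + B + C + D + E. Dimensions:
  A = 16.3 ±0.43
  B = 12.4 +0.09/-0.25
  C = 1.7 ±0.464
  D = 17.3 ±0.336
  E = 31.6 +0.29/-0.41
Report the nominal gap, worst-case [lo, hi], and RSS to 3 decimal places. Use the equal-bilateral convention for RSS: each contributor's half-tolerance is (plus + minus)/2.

Stack each dimension's contribution:
  -A: nom -16.300 → Σnom=-16.300; wc +0.430/-0.430 → slack +0.430/-0.430; half-tol=0.430, Σhalf²=0.184900
  +B: nom +12.400 → Σnom=-3.900; wc +0.090/-0.250 → slack +0.520/-0.680; half-tol=0.170, Σhalf²=0.213800
  +C: nom +1.700 → Σnom=-2.200; wc +0.464/-0.464 → slack +0.984/-1.144; half-tol=0.464, Σhalf²=0.429096
  +D: nom +17.300 → Σnom=15.100; wc +0.336/-0.336 → slack +1.320/-1.480; half-tol=0.336, Σhalf²=0.541992
  +E: nom +31.600 → Σnom=46.700; wc +0.290/-0.410 → slack +1.610/-1.890; half-tol=0.350, Σhalf²=0.664492
Nominal = 46.700. Worst-case = [46.700 - 1.890, 46.700 + 1.610] = [44.810, 48.310]. RSS = √0.664492 = 0.815.

nominal=46.700 wc=[44.810,48.310] rss=0.815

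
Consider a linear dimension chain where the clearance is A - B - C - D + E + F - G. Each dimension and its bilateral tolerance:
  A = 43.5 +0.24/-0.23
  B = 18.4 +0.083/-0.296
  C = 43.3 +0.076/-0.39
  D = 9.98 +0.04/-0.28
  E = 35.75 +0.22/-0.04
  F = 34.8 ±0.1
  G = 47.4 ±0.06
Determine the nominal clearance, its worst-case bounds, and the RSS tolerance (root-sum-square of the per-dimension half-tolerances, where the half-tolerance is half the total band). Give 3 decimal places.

Stack each dimension's contribution:
  +A: nom +43.500 → Σnom=43.500; wc +0.240/-0.230 → slack +0.240/-0.230; half-tol=0.235, Σhalf²=0.055225
  -B: nom -18.400 → Σnom=25.100; wc +0.296/-0.083 → slack +0.536/-0.313; half-tol=0.190, Σhalf²=0.091135
  -C: nom -43.300 → Σnom=-18.200; wc +0.390/-0.076 → slack +0.926/-0.389; half-tol=0.233, Σhalf²=0.145424
  -D: nom -9.980 → Σnom=-28.180; wc +0.280/-0.040 → slack +1.206/-0.429; half-tol=0.160, Σhalf²=0.171024
  +E: nom +35.750 → Σnom=7.570; wc +0.220/-0.040 → slack +1.426/-0.469; half-tol=0.130, Σhalf²=0.187924
  +F: nom +34.800 → Σnom=42.370; wc +0.100/-0.100 → slack +1.526/-0.569; half-tol=0.100, Σhalf²=0.197924
  -G: nom -47.400 → Σnom=-5.030; wc +0.060/-0.060 → slack +1.586/-0.629; half-tol=0.060, Σhalf²=0.201524
Nominal = -5.030. Worst-case = [-5.030 - 0.629, -5.030 + 1.586] = [-5.659, -3.444]. RSS = √0.201524 = 0.449.

nominal=-5.030 wc=[-5.659,-3.444] rss=0.449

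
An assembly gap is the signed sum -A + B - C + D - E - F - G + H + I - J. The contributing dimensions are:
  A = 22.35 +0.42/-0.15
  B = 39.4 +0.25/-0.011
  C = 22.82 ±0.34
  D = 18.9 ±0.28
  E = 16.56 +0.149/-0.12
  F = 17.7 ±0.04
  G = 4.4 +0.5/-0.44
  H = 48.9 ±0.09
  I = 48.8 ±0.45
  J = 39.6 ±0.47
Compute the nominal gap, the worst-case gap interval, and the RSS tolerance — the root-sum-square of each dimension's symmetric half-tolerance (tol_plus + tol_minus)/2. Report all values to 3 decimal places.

Stack each dimension's contribution:
  -A: nom -22.350 → Σnom=-22.350; wc +0.150/-0.420 → slack +0.150/-0.420; half-tol=0.285, Σhalf²=0.081225
  +B: nom +39.400 → Σnom=17.050; wc +0.250/-0.011 → slack +0.400/-0.431; half-tol=0.131, Σhalf²=0.098255
  -C: nom -22.820 → Σnom=-5.770; wc +0.340/-0.340 → slack +0.740/-0.771; half-tol=0.340, Σhalf²=0.213855
  +D: nom +18.900 → Σnom=13.130; wc +0.280/-0.280 → slack +1.020/-1.051; half-tol=0.280, Σhalf²=0.292255
  -E: nom -16.560 → Σnom=-3.430; wc +0.120/-0.149 → slack +1.140/-1.200; half-tol=0.135, Σhalf²=0.310346
  -F: nom -17.700 → Σnom=-21.130; wc +0.040/-0.040 → slack +1.180/-1.240; half-tol=0.040, Σhalf²=0.311946
  -G: nom -4.400 → Σnom=-25.530; wc +0.440/-0.500 → slack +1.620/-1.740; half-tol=0.470, Σhalf²=0.532846
  +H: nom +48.900 → Σnom=23.370; wc +0.090/-0.090 → slack +1.710/-1.830; half-tol=0.090, Σhalf²=0.540946
  +I: nom +48.800 → Σnom=72.170; wc +0.450/-0.450 → slack +2.160/-2.280; half-tol=0.450, Σhalf²=0.743446
  -J: nom -39.600 → Σnom=32.570; wc +0.470/-0.470 → slack +2.630/-2.750; half-tol=0.470, Σhalf²=0.964346
Nominal = 32.570. Worst-case = [32.570 - 2.750, 32.570 + 2.630] = [29.820, 35.200]. RSS = √0.964346 = 0.982.

nominal=32.570 wc=[29.820,35.200] rss=0.982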